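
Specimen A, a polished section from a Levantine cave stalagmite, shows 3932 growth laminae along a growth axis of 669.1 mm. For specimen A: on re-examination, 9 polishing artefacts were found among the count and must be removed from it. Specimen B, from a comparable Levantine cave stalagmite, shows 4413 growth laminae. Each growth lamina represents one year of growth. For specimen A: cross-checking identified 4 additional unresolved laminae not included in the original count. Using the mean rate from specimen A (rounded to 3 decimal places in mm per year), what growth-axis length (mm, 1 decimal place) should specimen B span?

Specimen A: correcting the raw count gives 3932 − 9 + 4 = 3927 true growth laminae.
A: Mean rate = 669.1 mm / 3927 years ≈ 0.170 mm per year.
For B, 0.170 mm/year × 4413 years = 750.2 mm.

750.2 mm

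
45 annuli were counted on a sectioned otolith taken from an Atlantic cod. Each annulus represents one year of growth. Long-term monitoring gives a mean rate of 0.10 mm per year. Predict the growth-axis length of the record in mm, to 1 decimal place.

The record spans 45 years at 0.10 mm per year.
Length ≈ 0.10 × 45 = 4.5 mm.

4.5 mm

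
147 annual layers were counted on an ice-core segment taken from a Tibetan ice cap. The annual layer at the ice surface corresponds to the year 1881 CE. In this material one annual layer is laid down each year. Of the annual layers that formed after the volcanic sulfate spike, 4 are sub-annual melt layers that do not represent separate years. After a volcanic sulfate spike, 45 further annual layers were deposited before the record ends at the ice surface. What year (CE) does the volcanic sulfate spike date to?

45 annual layers formed after the volcanic sulfate spike.
Excluding 4 false annual layers: 45 − 4 = 41.
1881 − 41 = 1840 CE.

1840 CE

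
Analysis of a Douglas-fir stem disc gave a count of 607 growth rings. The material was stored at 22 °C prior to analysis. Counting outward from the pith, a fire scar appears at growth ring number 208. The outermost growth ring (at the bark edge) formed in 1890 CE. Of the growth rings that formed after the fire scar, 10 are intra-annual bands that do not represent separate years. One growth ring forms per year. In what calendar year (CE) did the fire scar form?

Between growth ring 208 and the bark edge there are 607 − 208 = 399 growth rings.
399 − 10 false = 389 true growth rings after the fire scar.
1890 − 389 = 1501 CE.

1501 CE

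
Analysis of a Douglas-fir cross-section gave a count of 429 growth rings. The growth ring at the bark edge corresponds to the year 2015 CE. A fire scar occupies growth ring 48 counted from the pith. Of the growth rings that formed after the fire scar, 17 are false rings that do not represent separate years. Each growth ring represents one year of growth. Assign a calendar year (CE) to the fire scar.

1651 CE

429 − 48 = 381 growth rings lie beyond the fire scar toward the bark edge.
Excluding 17 false growth rings: 381 − 17 = 364.
The growth ring at the bark edge is 2015 CE, so the fire scar dates to 2015 − 364 = 1651 CE.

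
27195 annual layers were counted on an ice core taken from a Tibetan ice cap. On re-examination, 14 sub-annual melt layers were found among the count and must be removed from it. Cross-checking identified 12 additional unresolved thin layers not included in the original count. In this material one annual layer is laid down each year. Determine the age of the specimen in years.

Correcting the raw count gives 27195 − 14 + 12 = 27193 true annual layers.
One annual layer per year makes the duration 27193 years.

27193 yr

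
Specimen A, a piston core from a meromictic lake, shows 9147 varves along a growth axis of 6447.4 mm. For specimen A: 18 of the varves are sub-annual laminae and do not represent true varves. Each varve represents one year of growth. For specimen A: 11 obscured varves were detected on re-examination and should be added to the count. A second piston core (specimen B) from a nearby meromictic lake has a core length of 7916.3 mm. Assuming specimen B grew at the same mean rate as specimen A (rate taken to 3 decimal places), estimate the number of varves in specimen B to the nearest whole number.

11229 varves

Specimen A: after corrections the count is 9147 − 18 + 11 = 9140 varves.
A: Mean rate = 6447.4 mm / 9140 years ≈ 0.705 mm/year.
Specimen B: 7916.3 mm / 0.705 mm per year = 11228.79 years ≈ 11229 varves.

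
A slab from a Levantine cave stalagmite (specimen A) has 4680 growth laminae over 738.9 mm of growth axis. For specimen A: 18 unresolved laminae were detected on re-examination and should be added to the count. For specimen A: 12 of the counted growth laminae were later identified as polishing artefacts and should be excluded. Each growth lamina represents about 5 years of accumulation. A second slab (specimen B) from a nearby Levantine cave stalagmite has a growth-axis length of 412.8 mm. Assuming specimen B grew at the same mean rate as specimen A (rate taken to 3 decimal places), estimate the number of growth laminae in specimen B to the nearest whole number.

Specimen A: adjusted count: 4680 − 12 + 18 = 4686 growth laminae.
Specimen A: 4686 growth laminae at 5 years each span 4686 × 5 = 23430 years.
A: Extension rate ≈ 738.9 / 23430 = 0.032 mm per year.
B spans 412.8 / 0.032 = 12900.00 years; at 5 years per growth lamina that is 12900.00 / 5 ≈ 2580 growth laminae.

2580 growth laminae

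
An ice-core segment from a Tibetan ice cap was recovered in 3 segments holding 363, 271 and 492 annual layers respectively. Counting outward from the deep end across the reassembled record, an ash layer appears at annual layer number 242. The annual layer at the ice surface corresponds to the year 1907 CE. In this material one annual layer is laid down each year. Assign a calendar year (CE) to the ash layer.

1023 CE

Total annual layers = 363 + 271 + 492 = 1126.
The ash layer sits at annual layer 242 from the deep end, so 1126 − 242 = 884 annual layers formed after it.
1907 − 884 = 1023 CE.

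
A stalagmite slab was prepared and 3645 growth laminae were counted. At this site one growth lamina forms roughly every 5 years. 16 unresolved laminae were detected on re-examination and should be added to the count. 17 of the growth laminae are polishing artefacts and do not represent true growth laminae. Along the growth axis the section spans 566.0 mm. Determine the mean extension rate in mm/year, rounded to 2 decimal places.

0.03 mm/year

Correcting the raw count gives 3645 − 17 + 16 = 3644 true growth laminae.
3644 growth laminae at 5 years each span 3644 × 5 = 18220 years.
566.0 mm over 18220 years gives 566.0 / 18220 ≈ 0.03 mm/year.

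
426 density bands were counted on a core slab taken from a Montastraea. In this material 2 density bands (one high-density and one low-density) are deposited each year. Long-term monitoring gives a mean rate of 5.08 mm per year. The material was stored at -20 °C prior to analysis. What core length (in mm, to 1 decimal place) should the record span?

1082.0 mm

With 2 density bands per year, 426 / 2 = 213 years.
Predicted length = 5.08 mm/year × 213 years = 1082.0 mm.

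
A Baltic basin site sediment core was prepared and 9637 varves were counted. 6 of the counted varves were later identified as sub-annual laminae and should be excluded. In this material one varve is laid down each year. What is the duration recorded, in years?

9631 years

True varve count = 9637 − 6 = 9631.
One varve per year makes the duration 9631 years.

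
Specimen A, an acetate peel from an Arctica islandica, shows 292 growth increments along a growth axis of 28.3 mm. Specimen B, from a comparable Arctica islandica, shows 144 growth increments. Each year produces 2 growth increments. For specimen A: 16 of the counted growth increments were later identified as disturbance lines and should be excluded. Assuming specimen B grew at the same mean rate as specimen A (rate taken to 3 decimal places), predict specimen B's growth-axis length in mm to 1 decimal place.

14.8 mm

Specimen A: after corrections the count is 292 − 16 = 276 growth increments.
Specimen A: 276 growth increments at 2 per year is 276 / 2 = 138 years.
A: Extension rate ≈ 28.3 / 138 = 0.205 mm/yr.
Specimen B: 144 growth increments at 2 per year is 144 / 2 = 72 years. B's length ≈ 0.205 × 72 = 14.8 mm.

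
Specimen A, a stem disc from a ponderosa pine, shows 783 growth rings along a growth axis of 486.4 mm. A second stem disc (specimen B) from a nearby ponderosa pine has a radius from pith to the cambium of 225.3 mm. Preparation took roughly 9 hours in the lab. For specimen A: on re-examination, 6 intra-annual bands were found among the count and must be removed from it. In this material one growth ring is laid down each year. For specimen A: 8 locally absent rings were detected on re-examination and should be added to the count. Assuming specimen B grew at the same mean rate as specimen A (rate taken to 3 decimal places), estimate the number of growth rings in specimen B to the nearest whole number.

Specimen A: correcting the raw count gives 783 − 6 + 8 = 785 true growth rings.
A: Mean rate = 486.4 mm / 785 years ≈ 0.620 mm/yr.
B spans 225.3 / 0.620 = 363.39 years ≈ 363 growth rings.

363 growth rings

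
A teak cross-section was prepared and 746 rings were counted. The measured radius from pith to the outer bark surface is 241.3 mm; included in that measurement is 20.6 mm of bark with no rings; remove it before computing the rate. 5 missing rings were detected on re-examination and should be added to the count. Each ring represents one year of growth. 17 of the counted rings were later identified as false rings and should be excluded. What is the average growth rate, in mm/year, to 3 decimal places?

After corrections the count is 746 − 17 + 5 = 734 rings.
Removing the 20.6 mm offcut leaves 241.3 − 20.6 = 220.7 mm.
Mean rate = 220.7 mm / 734 years ≈ 0.301 mm/year.

0.301 mm/year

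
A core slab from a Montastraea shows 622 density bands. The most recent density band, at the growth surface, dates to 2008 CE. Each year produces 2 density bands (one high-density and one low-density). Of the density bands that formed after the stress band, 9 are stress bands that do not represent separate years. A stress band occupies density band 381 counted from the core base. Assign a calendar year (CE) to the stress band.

622 − 381 = 241 density bands lie beyond the stress band toward the growth surface.
Removing the 9 false density bands leaves 241 − 9 = 232 true density bands beyond the stress band.
With 2 density bands per year, 232 / 2 = 116 years.
2008 − 116 = 1892 CE.

1892 CE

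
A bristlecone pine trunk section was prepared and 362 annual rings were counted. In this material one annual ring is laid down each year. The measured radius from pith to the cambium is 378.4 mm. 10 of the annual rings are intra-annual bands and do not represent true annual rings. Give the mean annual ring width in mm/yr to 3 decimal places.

True annual ring count = 362 − 10 = 352.
Mean rate = 378.4 mm / 352 years ≈ 1.075 mm/yr.

1.075 mm/yr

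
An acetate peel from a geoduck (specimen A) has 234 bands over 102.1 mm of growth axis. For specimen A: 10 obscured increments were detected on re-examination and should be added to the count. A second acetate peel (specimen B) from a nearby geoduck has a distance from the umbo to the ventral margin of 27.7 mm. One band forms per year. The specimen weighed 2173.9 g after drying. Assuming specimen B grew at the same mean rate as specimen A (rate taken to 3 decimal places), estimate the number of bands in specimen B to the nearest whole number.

66 bands

Specimen A: correcting the raw count gives 234 + 10 = 244 true bands.
A: Mean rate = 102.1 mm / 244 years ≈ 0.418 mm/yr.
For B, 27.7 / 0.418 = 66.27 years ≈ 66 bands.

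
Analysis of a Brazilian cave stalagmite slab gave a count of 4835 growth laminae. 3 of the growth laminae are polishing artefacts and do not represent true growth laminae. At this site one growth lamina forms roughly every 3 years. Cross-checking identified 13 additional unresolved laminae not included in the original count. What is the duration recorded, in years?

14535 years

After corrections the count is 4835 − 3 + 13 = 4845 growth laminae.
4845 growth laminae at 3 years each span 4845 × 3 = 14535 years.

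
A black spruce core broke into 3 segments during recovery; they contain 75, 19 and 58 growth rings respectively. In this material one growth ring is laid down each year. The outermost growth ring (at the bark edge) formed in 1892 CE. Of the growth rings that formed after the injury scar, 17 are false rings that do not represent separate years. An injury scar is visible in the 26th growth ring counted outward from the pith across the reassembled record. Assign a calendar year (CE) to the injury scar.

1783 CE

Total growth rings = 75 + 19 + 58 = 152.
152 − 26 = 126 growth rings lie beyond the injury scar toward the bark edge.
126 − 17 false = 109 true growth rings after the injury scar.
1892 − 109 = 1783 CE.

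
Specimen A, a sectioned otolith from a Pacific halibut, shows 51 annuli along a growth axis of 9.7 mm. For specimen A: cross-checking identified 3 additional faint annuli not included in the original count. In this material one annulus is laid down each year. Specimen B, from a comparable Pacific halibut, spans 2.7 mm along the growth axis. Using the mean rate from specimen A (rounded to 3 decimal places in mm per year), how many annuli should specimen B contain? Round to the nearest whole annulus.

Specimen A: after corrections the count is 51 + 3 = 54 annuli.
A: Extension rate ≈ 9.7 / 54 = 0.180 mm/year.
For B, 2.7 / 0.180 = 15.00 years ≈ 15 annuli.

15 annuli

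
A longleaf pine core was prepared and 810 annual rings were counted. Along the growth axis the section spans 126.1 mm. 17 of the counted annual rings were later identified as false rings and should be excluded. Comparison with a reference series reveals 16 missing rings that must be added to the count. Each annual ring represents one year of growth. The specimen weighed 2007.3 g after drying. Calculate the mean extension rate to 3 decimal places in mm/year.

0.156 mm/year

Correcting the raw count gives 810 − 17 + 16 = 809 true annual rings.
126.1 mm over 809 years gives 126.1 / 809 ≈ 0.156 mm/year.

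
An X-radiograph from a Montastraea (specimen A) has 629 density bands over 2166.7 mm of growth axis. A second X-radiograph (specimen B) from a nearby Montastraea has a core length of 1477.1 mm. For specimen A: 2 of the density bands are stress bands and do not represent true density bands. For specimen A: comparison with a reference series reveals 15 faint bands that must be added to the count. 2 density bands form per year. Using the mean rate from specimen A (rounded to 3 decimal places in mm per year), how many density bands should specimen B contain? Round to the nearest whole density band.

Specimen A: true density band count = 629 − 2 + 15 = 642.
Specimen A: dividing by 2 density bands per year: 642 / 2 = 321 years.
A: 2166.7 mm over 321 years gives 2166.7 / 321 ≈ 6.750 mm/yr.
Specimen B: 1477.1 mm / 6.750 mm per year = 218.83 years; at 2 density bands per year that is 218.83 × 2 ≈ 438 density bands.

438 density bands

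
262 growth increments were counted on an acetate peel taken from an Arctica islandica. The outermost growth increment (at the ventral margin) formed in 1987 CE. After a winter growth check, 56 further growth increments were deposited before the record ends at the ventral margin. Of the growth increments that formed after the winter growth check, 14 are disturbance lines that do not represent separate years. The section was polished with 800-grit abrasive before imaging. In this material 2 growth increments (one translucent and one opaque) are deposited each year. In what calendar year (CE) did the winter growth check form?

1966 CE

There are 56 growth increments younger than the winter growth check.
56 − 14 false = 42 true growth increments after the winter growth check.
With 2 growth increments per year, 42 / 2 = 21 years.
The growth increment at the ventral margin is 1987 CE, so the winter growth check dates to 1987 − 21 = 1966 CE.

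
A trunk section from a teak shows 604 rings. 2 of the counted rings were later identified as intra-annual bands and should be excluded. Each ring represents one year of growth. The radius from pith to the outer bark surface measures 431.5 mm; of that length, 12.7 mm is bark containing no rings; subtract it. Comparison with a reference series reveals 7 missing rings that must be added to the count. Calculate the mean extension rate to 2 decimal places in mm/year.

After corrections the count is 604 − 2 + 7 = 609 rings.
The growth record spans 431.5 − 12.7 = 418.8 mm.
418.8 mm over 609 years gives 418.8 / 609 ≈ 0.69 mm/year.

0.69 mm/year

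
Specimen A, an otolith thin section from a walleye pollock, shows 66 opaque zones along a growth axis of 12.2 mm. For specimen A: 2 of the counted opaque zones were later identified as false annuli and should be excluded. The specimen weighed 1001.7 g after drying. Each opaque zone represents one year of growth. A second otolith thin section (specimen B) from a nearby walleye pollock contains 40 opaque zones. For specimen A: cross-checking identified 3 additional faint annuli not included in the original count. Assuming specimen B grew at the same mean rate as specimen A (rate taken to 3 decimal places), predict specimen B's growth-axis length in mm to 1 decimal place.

7.3 mm

Specimen A: correcting the raw count gives 66 − 2 + 3 = 67 true opaque zones.
A: Mean rate = 12.2 mm / 67 years ≈ 0.182 mm per year.
For B, 0.182 mm/year × 40 years = 7.3 mm.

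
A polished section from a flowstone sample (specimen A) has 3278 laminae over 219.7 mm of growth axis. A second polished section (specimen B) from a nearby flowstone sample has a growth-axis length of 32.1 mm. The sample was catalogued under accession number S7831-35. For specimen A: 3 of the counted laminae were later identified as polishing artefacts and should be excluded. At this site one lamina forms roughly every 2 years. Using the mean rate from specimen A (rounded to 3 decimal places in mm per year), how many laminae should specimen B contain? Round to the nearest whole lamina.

472 laminae

Specimen A: adjusted count: 3278 − 3 = 3275 laminae.
Specimen A: at 2 years per lamina, 3275 × 2 = 6550 years.
A: Extension rate ≈ 219.7 / 6550 = 0.034 mm/yr.
B spans 32.1 / 0.034 = 944.12 years; at 2 years per lamina that is 944.12 / 2 ≈ 472 laminae.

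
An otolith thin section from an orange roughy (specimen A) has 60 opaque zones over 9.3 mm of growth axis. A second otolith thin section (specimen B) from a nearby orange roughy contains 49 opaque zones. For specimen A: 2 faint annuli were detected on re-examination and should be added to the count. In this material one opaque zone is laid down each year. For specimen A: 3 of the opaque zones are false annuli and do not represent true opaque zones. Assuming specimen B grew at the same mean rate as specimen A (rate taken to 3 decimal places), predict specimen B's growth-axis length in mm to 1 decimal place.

Specimen A: true opaque zone count = 60 − 3 + 2 = 59.
A: Mean rate = 9.3 mm / 59 years ≈ 0.158 mm/yr.
B's length ≈ 0.158 × 49 = 7.7 mm.

7.7 mm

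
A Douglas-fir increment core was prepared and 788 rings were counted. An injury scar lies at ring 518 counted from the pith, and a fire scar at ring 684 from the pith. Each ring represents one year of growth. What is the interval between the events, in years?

166 years

Separation: 684 − 518 = 166 rings.
At one ring per year, 166 years elapsed between them.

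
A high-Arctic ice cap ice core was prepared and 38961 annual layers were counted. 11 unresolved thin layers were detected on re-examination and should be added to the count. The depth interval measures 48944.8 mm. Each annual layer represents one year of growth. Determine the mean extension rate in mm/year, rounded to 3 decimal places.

True annual layer count = 38961 + 11 = 38972.
Mean rate = 48944.8 mm / 38972 years ≈ 1.256 mm/year.

1.256 mm/year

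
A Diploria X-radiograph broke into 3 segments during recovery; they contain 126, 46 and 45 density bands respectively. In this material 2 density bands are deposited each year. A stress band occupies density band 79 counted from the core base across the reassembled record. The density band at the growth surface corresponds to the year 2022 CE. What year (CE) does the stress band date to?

1953 CE

Total density bands = 126 + 46 + 45 = 217.
Between density band 79 and the growth surface there are 217 − 79 = 138 density bands.
Dividing by 2 density bands per year: 138 / 2 = 69 years.
The density band at the growth surface is 2022 CE, so the stress band dates to 2022 − 69 = 1953 CE.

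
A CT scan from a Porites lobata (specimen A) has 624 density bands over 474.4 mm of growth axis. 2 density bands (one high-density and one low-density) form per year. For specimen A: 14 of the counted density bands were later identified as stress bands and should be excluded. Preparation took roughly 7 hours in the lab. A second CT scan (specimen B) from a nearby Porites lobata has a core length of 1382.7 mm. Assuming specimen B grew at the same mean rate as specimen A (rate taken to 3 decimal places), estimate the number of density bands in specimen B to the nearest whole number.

Specimen A: correcting the raw count gives 624 − 14 = 610 true density bands.
Specimen A: dividing by 2 density bands per year: 610 / 2 = 305 years.
A: 474.4 mm over 305 years gives 474.4 / 305 ≈ 1.555 mm per year.
B spans 1382.7 / 1.555 = 889.20 years; at 2 density bands per year that is 889.20 × 2 ≈ 1778 density bands.

1778 density bands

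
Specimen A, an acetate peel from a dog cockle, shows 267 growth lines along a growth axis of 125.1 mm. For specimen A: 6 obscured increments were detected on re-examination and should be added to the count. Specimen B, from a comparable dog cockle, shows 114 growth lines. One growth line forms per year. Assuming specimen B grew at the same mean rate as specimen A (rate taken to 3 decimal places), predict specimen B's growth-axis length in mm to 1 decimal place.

52.2 mm

Specimen A: correcting the raw count gives 267 + 6 = 273 true growth lines.
A: Mean rate = 125.1 mm / 273 years ≈ 0.458 mm per year.
B's length ≈ 0.458 × 114 = 52.2 mm.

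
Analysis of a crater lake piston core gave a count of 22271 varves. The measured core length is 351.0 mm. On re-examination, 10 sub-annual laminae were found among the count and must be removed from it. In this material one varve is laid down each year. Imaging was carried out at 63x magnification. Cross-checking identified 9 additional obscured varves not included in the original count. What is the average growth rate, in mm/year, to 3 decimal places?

After corrections the count is 22271 − 10 + 9 = 22270 varves.
Extension rate ≈ 351.0 / 22270 = 0.016 mm/year.

0.016 mm/year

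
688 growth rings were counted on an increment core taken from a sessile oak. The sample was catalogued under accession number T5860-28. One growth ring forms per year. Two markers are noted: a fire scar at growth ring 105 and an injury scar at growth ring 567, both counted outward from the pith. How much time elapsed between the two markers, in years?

462 yr

567 − 105 = 462 growth rings lie between the two events.
One growth ring per year makes the interval 462 years.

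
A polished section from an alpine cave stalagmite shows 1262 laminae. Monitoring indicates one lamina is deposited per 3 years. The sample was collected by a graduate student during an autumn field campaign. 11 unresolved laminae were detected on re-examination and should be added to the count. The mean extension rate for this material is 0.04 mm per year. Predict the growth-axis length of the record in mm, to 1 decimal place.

152.8 mm

True lamina count = 1262 + 11 = 1273.
Multiplying by 3 years per lamina: 1273 × 3 = 3819 years.
Predicted length = 0.04 mm/year × 3819 years = 152.8 mm.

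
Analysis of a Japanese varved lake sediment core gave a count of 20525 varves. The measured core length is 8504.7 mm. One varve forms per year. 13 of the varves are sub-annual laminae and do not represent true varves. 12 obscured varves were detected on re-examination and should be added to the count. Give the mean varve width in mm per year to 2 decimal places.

0.41 mm per year

True varve count = 20525 − 13 + 12 = 20524.
8504.7 mm over 20524 years gives 8504.7 / 20524 ≈ 0.41 mm per year.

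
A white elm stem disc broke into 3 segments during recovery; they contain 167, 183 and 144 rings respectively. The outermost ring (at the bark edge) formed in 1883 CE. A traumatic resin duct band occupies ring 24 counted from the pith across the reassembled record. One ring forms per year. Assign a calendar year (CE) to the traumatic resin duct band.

Total rings = 167 + 183 + 144 = 494.
Between ring 24 and the bark edge there are 494 − 24 = 470 rings.
Counting back 470 years from 1883 CE places the traumatic resin duct band in 1883 − 470 = 1413 CE.

1413 CE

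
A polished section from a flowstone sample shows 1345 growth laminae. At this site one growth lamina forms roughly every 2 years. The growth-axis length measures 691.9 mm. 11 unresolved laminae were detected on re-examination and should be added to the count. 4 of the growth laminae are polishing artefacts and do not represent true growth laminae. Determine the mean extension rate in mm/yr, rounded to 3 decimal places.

0.256 mm/yr

True growth lamina count = 1345 − 4 + 11 = 1352.
1352 growth laminae at 2 years each span 1352 × 2 = 2704 years.
691.9 mm over 2704 years gives 691.9 / 2704 ≈ 0.256 mm/yr.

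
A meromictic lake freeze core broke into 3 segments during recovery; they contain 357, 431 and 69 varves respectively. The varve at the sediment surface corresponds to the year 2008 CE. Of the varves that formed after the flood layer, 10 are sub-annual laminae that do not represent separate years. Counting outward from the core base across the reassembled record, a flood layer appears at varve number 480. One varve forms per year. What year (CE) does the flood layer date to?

1641 CE

Total varves = 357 + 431 + 69 = 857.
857 − 480 = 377 varves lie beyond the flood layer toward the sediment surface.
377 − 10 false = 367 true varves after the flood layer.
The varve at the sediment surface is 2008 CE, so the flood layer dates to 2008 − 367 = 1641 CE.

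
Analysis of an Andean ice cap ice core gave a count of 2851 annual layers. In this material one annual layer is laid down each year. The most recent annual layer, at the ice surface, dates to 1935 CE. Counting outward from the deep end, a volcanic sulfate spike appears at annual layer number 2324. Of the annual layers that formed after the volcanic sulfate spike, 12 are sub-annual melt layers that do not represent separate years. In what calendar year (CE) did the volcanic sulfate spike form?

1420 CE

Between annual layer 2324 and the ice surface there are 2851 − 2324 = 527 annual layers.
527 − 12 false = 515 true annual layers after the volcanic sulfate spike.
1935 − 515 = 1420 CE.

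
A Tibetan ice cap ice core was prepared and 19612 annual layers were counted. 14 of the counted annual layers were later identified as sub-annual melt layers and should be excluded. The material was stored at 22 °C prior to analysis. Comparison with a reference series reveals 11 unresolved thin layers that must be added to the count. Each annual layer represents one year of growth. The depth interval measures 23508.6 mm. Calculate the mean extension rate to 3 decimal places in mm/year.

1.199 mm/year

Correcting the raw count gives 19612 − 14 + 11 = 19609 true annual layers.
Mean rate = 23508.6 mm / 19609 years ≈ 1.199 mm/year.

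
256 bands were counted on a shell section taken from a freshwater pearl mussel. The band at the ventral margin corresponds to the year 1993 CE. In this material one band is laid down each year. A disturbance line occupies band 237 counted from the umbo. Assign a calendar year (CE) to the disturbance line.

1974 CE

256 − 237 = 19 bands lie beyond the disturbance line toward the ventral margin.
The band at the ventral margin is 1993 CE, so the disturbance line dates to 1993 − 19 = 1974 CE.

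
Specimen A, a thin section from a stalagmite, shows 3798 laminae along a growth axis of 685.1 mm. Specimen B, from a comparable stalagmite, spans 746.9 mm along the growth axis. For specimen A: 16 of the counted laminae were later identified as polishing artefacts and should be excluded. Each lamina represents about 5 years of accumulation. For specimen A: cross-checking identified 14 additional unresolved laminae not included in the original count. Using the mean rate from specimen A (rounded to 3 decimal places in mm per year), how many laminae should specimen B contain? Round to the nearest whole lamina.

4149 laminae

Specimen A: true lamina count = 3798 − 16 + 14 = 3796.
Specimen A: at 5 years per lamina, 3796 × 5 = 18980 years.
A: 685.1 mm over 18980 years gives 685.1 / 18980 ≈ 0.036 mm/yr.
Specimen B: 746.9 mm / 0.036 mm per year = 20747.22 years; at 5 years per lamina that is 20747.22 / 5 ≈ 4149 laminae.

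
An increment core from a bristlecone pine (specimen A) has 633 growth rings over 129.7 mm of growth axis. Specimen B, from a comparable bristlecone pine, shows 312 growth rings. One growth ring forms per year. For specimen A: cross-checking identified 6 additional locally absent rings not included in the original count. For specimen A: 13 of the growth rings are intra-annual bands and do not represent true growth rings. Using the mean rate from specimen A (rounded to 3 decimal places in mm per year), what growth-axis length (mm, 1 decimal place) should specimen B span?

Specimen A: adjusted count: 633 − 13 + 6 = 626 growth rings.
A: Extension rate ≈ 129.7 / 626 = 0.207 mm/yr.
For B, 0.207 mm/year × 312 years = 64.6 mm.

64.6 mm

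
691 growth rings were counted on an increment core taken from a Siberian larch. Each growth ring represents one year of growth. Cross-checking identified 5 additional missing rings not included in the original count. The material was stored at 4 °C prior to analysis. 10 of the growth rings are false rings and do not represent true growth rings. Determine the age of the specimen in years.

After corrections the count is 691 − 10 + 5 = 686 growth rings.
At one growth ring per year, that is 686 years.

686 yr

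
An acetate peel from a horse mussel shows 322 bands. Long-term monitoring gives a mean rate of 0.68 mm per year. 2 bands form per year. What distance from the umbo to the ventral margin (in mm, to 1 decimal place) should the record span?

322 bands at 2 per year is 322 / 2 = 161 years.
161 years at 0.68 mm/year gives 0.68 × 161 = 109.5 mm.

109.5 mm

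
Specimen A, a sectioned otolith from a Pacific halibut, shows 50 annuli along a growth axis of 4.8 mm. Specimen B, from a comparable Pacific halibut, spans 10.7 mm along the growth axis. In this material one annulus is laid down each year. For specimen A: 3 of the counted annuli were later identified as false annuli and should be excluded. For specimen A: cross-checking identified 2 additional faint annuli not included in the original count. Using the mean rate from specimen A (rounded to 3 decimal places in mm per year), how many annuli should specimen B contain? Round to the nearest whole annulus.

Specimen A: adjusted count: 50 − 3 + 2 = 49 annuli.
A: Mean rate = 4.8 mm / 49 years ≈ 0.098 mm/year.
B spans 10.7 / 0.098 = 109.18 years ≈ 109 annuli.

109 annuli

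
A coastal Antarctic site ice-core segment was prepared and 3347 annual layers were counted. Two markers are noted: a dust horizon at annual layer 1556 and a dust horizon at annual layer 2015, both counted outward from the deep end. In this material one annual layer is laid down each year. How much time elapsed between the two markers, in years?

459 years

Separation: 2015 − 1556 = 459 annual layers.
One annual layer per year makes the interval 459 years.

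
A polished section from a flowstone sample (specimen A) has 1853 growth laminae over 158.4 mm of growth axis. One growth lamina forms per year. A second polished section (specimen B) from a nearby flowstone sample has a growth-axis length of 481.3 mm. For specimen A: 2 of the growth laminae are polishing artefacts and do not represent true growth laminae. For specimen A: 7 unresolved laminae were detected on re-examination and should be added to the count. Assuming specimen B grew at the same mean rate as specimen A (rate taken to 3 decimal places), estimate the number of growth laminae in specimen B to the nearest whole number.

5662 growth laminae

Specimen A: after corrections the count is 1853 − 2 + 7 = 1858 growth laminae.
A: Extension rate ≈ 158.4 / 1858 = 0.085 mm per year.
Specimen B: 481.3 mm / 0.085 mm per year = 5662.35 years ≈ 5662 growth laminae.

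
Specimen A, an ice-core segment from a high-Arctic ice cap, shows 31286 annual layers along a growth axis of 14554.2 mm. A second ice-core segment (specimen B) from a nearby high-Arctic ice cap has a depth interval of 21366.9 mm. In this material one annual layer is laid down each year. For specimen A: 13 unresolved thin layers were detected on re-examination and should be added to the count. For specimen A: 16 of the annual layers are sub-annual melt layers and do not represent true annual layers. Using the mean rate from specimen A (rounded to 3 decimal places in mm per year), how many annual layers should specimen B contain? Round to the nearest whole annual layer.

45950 annual layers

Specimen A: correcting the raw count gives 31286 − 16 + 13 = 31283 true annual layers.
A: Mean rate = 14554.2 mm / 31283 years ≈ 0.465 mm/year.
B spans 21366.9 / 0.465 = 45950.32 years ≈ 45950 annual layers.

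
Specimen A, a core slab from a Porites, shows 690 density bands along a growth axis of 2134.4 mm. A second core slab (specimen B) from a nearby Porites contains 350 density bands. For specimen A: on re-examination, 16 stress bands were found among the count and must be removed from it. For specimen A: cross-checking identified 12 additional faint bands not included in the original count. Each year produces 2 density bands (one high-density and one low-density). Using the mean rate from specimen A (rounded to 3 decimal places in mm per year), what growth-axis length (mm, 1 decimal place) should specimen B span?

Specimen A: after corrections the count is 690 − 16 + 12 = 686 density bands.
Specimen A: 686 density bands at 2 per year is 686 / 2 = 343 years.
A: 2134.4 mm over 343 years gives 2134.4 / 343 ≈ 6.223 mm per year.
Specimen B: dividing by 2 density bands per year: 350 / 2 = 175 years. Length of B = 6.223 × 175 = 1089.0 mm.

1089.0 mm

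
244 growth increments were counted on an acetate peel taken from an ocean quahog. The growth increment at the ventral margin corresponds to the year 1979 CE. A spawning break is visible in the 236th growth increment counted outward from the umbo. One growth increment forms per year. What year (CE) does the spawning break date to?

1971 CE

Between growth increment 236 and the ventral margin there are 244 − 236 = 8 growth increments.
Counting back 8 years from 1979 CE places the spawning break in 1979 − 8 = 1971 CE.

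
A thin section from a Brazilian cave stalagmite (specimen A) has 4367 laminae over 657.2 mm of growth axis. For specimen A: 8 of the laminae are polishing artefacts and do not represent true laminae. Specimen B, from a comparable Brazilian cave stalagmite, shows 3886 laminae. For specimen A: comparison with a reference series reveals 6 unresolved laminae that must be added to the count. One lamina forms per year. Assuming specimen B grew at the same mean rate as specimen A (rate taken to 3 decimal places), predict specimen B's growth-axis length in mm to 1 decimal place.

586.8 mm

Specimen A: adjusted count: 4367 − 8 + 6 = 4365 laminae.
A: 657.2 mm over 4365 years gives 657.2 / 4365 ≈ 0.151 mm/yr.
B's length ≈ 0.151 × 3886 = 586.8 mm.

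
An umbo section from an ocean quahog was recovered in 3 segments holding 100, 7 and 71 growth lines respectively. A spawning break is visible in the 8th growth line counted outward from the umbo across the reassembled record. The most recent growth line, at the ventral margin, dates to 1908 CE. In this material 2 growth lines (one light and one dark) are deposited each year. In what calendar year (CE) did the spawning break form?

1823 CE

Total growth lines = 100 + 7 + 71 = 178.
Between growth line 8 and the ventral margin there are 178 − 8 = 170 growth lines.
Dividing by 2 growth lines per year: 170 / 2 = 85 years.
Counting back 85 years from 1908 CE places the spawning break in 1908 − 85 = 1823 CE.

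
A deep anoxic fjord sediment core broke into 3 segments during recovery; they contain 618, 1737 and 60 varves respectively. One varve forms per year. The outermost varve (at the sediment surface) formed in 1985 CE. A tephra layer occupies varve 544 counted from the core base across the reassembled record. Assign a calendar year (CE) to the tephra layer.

114 CE

Total varves = 618 + 1737 + 60 = 2415.
2415 − 544 = 1871 varves lie beyond the tephra layer toward the sediment surface.
1985 − 1871 = 114 CE.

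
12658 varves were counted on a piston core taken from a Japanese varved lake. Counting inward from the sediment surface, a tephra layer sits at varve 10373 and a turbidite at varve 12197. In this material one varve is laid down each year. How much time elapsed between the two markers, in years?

The two markers are separated by 12197 − 10373 = 1824 varves.
That is 1824 years at one varve per year.

1824 yr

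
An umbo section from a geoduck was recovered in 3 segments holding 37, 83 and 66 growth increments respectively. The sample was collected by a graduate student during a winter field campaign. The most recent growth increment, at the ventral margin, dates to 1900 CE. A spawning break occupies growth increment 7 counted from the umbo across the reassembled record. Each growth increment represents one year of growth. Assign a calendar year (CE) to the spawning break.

Total growth increments = 37 + 83 + 66 = 186.
Between growth increment 7 and the ventral margin there are 186 − 7 = 179 growth increments.
Counting back 179 years from 1900 CE places the spawning break in 1900 − 179 = 1721 CE.

1721 CE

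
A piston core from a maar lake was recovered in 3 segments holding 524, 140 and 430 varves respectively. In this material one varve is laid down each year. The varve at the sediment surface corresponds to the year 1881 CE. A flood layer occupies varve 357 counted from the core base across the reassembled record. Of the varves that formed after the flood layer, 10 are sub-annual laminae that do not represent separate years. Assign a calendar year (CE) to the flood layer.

Total varves = 524 + 140 + 430 = 1094.
1094 − 357 = 737 varves lie beyond the flood layer toward the sediment surface.
737 − 10 false = 727 true varves after the flood layer.
1881 − 727 = 1154 CE.

1154 CE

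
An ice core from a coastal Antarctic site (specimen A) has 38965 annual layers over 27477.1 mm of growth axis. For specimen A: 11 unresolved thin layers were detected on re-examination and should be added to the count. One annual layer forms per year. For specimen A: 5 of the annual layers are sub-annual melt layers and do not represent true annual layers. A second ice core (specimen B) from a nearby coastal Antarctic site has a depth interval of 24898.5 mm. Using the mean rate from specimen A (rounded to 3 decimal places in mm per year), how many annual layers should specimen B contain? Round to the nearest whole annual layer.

Specimen A: correcting the raw count gives 38965 − 5 + 11 = 38971 true annual layers.
A: Extension rate ≈ 27477.1 / 38971 = 0.705 mm/yr.
For B, 24898.5 / 0.705 = 35317.02 years ≈ 35317 annual layers.

35317 annual layers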